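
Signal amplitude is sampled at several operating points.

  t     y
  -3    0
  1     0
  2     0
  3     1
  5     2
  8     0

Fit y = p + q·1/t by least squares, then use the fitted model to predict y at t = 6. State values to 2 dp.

From the data, Σ1 = 6, Σ1/t = 73/40, Σ1/t·1/t = 22001/14400.
For Xᵀy: Σy = 3, Σ1/t·y = 11/15.
Eliminating q: (22001/14400)·(row 1) − (73/40)·(row 2) gives (5603/960)·p = (22001/14400)·3 − (73/40)·(11/15) = 15577/4800, so p = 15577/28015.
Then q = ((11/15) − (73/40)·(15577/28015))/(22001/14400) = -1032/5603.
At t = 6: ŷ = (15577/28015)·(1) + (-1032/5603)·(1/6) = 14717/28015.

ŷ = 0.53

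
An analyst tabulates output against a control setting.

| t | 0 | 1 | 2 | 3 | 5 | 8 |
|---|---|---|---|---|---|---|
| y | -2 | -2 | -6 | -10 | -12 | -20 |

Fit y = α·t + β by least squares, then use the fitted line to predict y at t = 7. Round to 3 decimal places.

Forming AᵀA = [[103, 19]; [19, 6]] and Aᵀy = [-264, -52]ᵀ gives AᵀA·[α, β]ᵀ = Aᵀy.
Determinant 103·6 − 19² = 257.
α = ((-264)·6 − 19·(-52))/257 = -596/257; β = (103·(-52) − 19·(-264))/257 = -340/257.
At t = 7: ŷ = (-596/257)·(7) + (-340/257)·(1) = -4512/257.

ŷ = -17.556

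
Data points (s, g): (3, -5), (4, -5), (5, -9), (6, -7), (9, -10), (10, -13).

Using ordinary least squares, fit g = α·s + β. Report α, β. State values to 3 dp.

The normal equations are: 267·α + 37·β = -342;  37·α + 6·β = -49.
Determinant 267·6 − 37² = 233.
α = ((-342)·6 − 37·(-49))/233 = -239/233; β = (267·(-49) − 37·(-342))/233 = -429/233.

α = -1.026, β = -1.841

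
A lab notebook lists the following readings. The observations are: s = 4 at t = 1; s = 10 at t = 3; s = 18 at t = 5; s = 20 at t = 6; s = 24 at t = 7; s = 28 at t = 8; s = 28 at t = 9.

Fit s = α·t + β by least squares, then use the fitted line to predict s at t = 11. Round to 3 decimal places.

Compute the Gram sums: Σt·t = 265, Σt = 39, Σ1 = 7.
Moment sums: Σt·s = 888, Σs = 132.
det = 265·7 − 39² = 334.
α = (888·7 − 39·132)/334 = 534/167; β = (265·132 − 39·888)/334 = 174/167.
At t = 11: ŝ = (534/167)·(11) + (174/167)·(1) = 6048/167.

ŝ = 36.216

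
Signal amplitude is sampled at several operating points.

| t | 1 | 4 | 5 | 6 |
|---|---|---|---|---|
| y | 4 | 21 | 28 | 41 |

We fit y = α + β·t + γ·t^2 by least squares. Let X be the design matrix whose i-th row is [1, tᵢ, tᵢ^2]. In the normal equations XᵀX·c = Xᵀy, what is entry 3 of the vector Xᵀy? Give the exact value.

Entry 3 ↔ basis t^2, so (Xᵀy)_{3} = Σᵢ (t^2)·yᵢ = (1)·(4) + (16)·(21) + (25)·(28) + (36)·(41) = 2516.

2516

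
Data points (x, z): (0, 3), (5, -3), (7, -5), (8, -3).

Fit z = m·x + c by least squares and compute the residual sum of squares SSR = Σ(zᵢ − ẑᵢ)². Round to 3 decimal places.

SSR = 5.579

Compute the Gram sums: Σx·x = 138, Σx = 20, Σ1 = 4.
For Mᵀz: Σx·z = -74, Σz = -8.
Normal equations: [[138, 20]; [20, 4]]·[m, c]ᵀ = [-74, -8]ᵀ.
Eliminating c: 4·(row 1) − 20·(row 2) gives 152·m = 4·(-74) − 20·(-8) = -136, so m = -17/19.
Then c = ((-8) − 20·(-17/19))/4 = 47/19.
Residuals: 10/19, -1, -23/19, 32/19; SSR = 106/19.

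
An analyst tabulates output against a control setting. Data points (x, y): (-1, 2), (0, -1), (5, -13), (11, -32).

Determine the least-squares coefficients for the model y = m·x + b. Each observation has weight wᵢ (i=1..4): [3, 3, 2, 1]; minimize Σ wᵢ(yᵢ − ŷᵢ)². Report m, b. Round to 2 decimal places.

m = -2.74, b = -0.63

The normal equations are: 174·m + 18·b = -488;  18·m + 9·b = -55.
Eliminating b: 9·(row 1) − 18·(row 2) gives 1242·m = 9·(-488) − 18·(-55) = -3402, so m = -63/23.
Then b = ((-55) − 18·(-63/23))/9 = -131/207.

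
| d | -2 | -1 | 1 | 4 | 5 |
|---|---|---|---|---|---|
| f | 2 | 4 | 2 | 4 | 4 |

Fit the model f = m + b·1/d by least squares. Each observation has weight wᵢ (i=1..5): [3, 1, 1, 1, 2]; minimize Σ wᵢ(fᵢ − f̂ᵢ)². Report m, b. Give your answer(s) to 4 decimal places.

Entries of XᵀWX: Σwᵢ·1 = 8, Σwᵢ·1/d = -17/20, Σwᵢ·1/d·1/d = 1157/400.
Moment sums: Σwᵢ·f = 24, Σwᵢ·1/d·f = -12/5.
So XᵀWX·[m, b]ᵀ = XᵀWf: [[8, -17/20]; [-17/20, 1157/400]]·[m, b]ᵀ = [24, -12/5]ᵀ.
det = 8·(1157/400) − (-17/20)² = 8967/400.
m = (24·(1157/400) − (-17/20)·(-12/5))/(8967/400) = 8984/2989; b = (8·(-12/5) − (-17/20)·24)/(8967/400) = 160/2989.

m = 3.0057, b = 0.0535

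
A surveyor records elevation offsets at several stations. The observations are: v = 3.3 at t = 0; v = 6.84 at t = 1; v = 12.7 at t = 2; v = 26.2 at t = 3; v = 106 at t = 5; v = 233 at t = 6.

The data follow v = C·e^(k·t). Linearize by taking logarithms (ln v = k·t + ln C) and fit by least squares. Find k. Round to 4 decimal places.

k = 0.7038

With ln vᵢ as the transformed response and tᵢ as the regressor:
Σt = 17.0000, Σ(t)² = 75.0000, Σln v = 19.0385, Σt·ln v = 72.8267.
Equations: 75.0000·k + 17.0000·ln C = 72.8267;  17.0000·k + 6·ln C = 19.0385.
Δ = 75.0000·6 − (17.0000)² = 161.0000; k = (72.8267·6 − 17.0000·19.0385)/161.0000 = 0.70376, ln C = (75.0000·19.0385 − 17.0000·72.8267)/161.0000 = 1.17911.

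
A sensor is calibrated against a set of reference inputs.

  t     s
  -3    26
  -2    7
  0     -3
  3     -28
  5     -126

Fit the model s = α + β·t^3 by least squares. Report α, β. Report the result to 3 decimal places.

α = -1.476, β = -0.997

With design matrix A, AᵀA = [[5, 117]; [117, 17147]] and Aᵀs = [-124, -17264]ᵀ.
Eliminating β: 17147·(row 1) − 117·(row 2) gives 72046·α = 17147·(-124) − 117·(-17264) = -106340, so α = -4090/2771.
Then β = ((-17264) − 117·(-4090/2771))/17147 = -2762/2771.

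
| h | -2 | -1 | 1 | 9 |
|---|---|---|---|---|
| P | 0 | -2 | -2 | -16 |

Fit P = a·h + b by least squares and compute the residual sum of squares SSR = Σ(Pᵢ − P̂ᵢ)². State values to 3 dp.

SSR = 5.057

Normal-equation sums: Σh·h = 87, Σh = 7, Σ1 = 4.
Right-hand side: Σh·P = -144, ΣP = -20.
Normal equations: [[87, 7]; [7, 4]]·[a, b]ᵀ = [-144, -20]ᵀ.
Eliminating b: 4·(row 1) − 7·(row 2) gives 299·a = 4·(-144) − 7·(-20) = -436, so a = -436/299.
Then b = ((-20) − 7·(-436/299))/4 = -732/299.
Residuals: -140/299, -302/299, 570/299, -128/299; SSR = 1512/299.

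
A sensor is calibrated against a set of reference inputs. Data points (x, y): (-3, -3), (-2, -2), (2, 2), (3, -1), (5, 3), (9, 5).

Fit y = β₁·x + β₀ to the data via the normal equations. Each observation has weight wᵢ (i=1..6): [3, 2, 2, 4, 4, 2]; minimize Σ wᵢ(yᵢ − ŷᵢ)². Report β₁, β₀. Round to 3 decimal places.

β₁ = 0.658, β₀ = -1.057

AᵀWA·[β₁, β₀]ᵀ = AᵀWy reads: 341·β₁ + 41·β₀ = 181;  41·β₁ + 17·β₀ = 9.
det = 341·17 − 41² = 4116.
β₁ = (181·17 − 41·9)/4116 = 677/1029; β₀ = (341·9 − 41·181)/4116 = -1088/1029.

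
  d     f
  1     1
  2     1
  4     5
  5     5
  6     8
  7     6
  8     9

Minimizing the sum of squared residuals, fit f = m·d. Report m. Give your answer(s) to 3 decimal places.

m = 1.077

With design matrix X, XᵀX = [[195]] and Xᵀf = [210]ᵀ.
Hence m = 210 / 195 ≈ 1.07692.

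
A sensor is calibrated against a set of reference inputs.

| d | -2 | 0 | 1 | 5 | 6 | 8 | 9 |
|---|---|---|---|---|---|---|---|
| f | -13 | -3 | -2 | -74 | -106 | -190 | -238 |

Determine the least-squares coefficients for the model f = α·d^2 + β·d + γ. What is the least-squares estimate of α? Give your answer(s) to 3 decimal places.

α = -2.961

Forming XᵀX = [[12595, 1575, 211]; [1575, 211, 27]; [211, 27, 7]] and Xᵀf = [-37158, -4644, -626]ᵀ gives XᵀX·[α, β, γ]ᵀ = Xᵀf.
Row-reducing yields α = -112591/38019, β = 5847/25346, γ = -79999/76038.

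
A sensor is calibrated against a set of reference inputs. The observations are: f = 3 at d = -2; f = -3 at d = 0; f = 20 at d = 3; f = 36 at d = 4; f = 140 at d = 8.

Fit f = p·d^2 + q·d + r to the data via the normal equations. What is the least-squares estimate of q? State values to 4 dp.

From the data, Σd^2·d^2 = 4449, Σd^2·d = 595, Σd^2 = 93, Σd·d = 93, Σd = 13, Σ1 = 5.
Right-hand side: Σd^2·f = 9728, Σd·f = 1318, Σf = 196.
Solving the 3×3 system (Gaussian elimination) gives p = 93189/45283, q = 62372/45283, r = -120389/45283.

q = 1.3774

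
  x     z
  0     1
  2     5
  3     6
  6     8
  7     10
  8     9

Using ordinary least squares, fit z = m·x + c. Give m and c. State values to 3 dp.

Sums needed: Σx·x = 162, Σx = 26, Σ1 = 6.
Right-hand side: Σx·z = 218, Σz = 39.
AᵀA·[m, c]ᵀ = Aᵀz becomes [[162, 26]; [26, 6]]·[m, c]ᵀ = [218, 39]ᵀ.
Eliminating c: 6·(row 1) − 26·(row 2) gives 296·m = 6·218 − 26·39 = 294, so m = 147/148.
Then c = (39 − 26·(147/148))/6 = 325/148.

m = 0.993, c = 2.196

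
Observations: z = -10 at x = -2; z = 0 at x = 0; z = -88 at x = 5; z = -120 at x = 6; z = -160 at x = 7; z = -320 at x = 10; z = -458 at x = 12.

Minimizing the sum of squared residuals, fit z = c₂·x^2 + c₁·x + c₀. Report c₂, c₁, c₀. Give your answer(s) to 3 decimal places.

c₂ = -3.022, c₁ = -1.759, c₀ = -1.045

Entries of AᵀA: Σx^2·x^2 = 35074, Σx^2·x = 3404, Σx^2 = 358, Σx·x = 358, Σx = 38, Σ1 = 7.
Right-hand side: Σx^2·z = -112352, Σx·z = -10956, Σz = -1156.
So AᵀA·[c₂, c₁, c₀]ᵀ = Aᵀz: [[35074, 3404, 358]; [3404, 358, 38]; [358, 38, 7]]·[c₂, c₁, c₀]ᵀ = [-112352, -10956, -1156]ᵀ.
Inverting the 3×3 Gram matrix, [c₂, c₁, c₀]ᵀ = [-241028/79761, -420958/239283, -22736/21753]ᵀ.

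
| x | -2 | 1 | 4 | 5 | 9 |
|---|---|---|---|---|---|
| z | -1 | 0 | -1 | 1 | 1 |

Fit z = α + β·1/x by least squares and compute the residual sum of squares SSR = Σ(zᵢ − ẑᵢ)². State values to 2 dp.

SSR = 3.72

Compute the Gram sums: Σ1 = 5, Σ1/x = 191/180, Σ1/x·1/x = 44221/32400.
And Σz = 0, Σ1/x·z = 101/180.
So AᵀA·[α, β]ᵀ = Aᵀz: [[5, 191/180]; [191/180, 44221/32400]]·[α, β]ᵀ = [0, 101/180]ᵀ.
Δ = 5·(44221/32400) − (191/180)² = 11539/2025.
α = (0·(44221/32400) − (191/180)·(101/180))/(11539/2025) = -19291/184624; β = (5·(101/180) − (191/180)·0)/(11539/2025) = 22725/46156.
Residuals: -119883/184624, -71609/184624, -94029/92312, 16885/16784, 193815/184624; SSR = 687491/184624.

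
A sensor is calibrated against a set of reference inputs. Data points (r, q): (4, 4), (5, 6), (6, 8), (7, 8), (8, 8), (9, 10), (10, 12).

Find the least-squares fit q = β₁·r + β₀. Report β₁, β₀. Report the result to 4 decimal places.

β₁ = 1.1429, β₀ = 0.0000

The normal equations are: 371·β₁ + 49·β₀ = 424;  49·β₁ + 7·β₀ = 56.
(Σr·r = 371, Σr = 49, Σ1 = 7, Σr·q = 424, Σq = 56.)
Eliminating β₀: 7·(row 1) − 49·(row 2) gives 196·β₁ = 7·424 − 49·56 = 224, so β₁ = 8/7.
Then β₀ = (56 − 49·(8/7))/7 = 0.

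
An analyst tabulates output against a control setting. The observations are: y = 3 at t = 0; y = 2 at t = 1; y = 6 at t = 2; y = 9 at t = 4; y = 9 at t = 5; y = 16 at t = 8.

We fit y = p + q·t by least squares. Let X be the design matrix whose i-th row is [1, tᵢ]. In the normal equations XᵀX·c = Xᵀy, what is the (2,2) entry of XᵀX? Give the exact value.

Row 2 ↔ basis t, column 2 ↔ basis t, so (XᵀX)_{2,2} = Σᵢ (t)·(t) = (0)·(0) + (1)·(1) + (2)·(2) + (4)·(4) + (5)·(5) + (8)·(8) = 110.

110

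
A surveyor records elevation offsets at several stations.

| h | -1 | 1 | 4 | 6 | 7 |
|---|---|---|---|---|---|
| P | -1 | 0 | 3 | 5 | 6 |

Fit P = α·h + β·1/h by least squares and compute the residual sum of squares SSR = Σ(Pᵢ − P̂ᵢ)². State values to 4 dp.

Entries of XᵀX: Σh·h = 103, Σh·1/h = 5, Σ1/h·1/h = 14893/7056.
Moment sums: Σh·P = 85, Σ1/h·P = 289/84.
XᵀX·[α, β]ᵀ = XᵀP becomes [[103, 5]; [5, 14893/7056]]·[α, β]ᵀ = [85, 289/84]ᵀ.
Eliminating β: (14893/7056)·(row 1) − 5·(row 2) gives (1357579/7056)·α = (14893/7056)·85 − 5·(289/84) = 1144525/7056, so α = 1144525/1357579.
Then β = ((289/84) − 5·(1144525/1357579))/(14893/7056) = -498372/1357579.
Residuals: -711426/1357579, -646153/1357579, -380770/1357579, 3807/1357579, 204995/1357579; SSR = 818121/1357579.

SSR = 0.6026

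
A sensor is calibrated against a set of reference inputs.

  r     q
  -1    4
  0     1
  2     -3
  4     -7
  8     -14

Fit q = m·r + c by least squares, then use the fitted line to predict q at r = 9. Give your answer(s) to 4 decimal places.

q̂ = -16.3750

Normal-equation sums: Σr·r = 85, Σr = 13, Σ1 = 5.
For Xᵀq: Σr·q = -150, Σq = -19.
So XᵀX·[m, c]ᵀ = Xᵀq: [[85, 13]; [13, 5]]·[m, c]ᵀ = [-150, -19]ᵀ.
Δ = 85·5 − 13² = 256.
m = ((-150)·5 − 13·(-19))/256 = -503/256; c = (85·(-19) − 13·(-150))/256 = 335/256.
At r = 9: q̂ = (-503/256)·(9) + (335/256)·(1) = -131/8.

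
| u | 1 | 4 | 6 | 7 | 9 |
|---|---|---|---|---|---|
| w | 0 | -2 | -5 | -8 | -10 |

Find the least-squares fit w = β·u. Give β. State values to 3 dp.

β = -1.005

Sums needed: Σu·u = 183.
Right-hand side: Σu·w = -184.
Normal equations: [[183]]·[β]ᵀ = [-184]ᵀ.
β = (-184)/183 = -1.00546.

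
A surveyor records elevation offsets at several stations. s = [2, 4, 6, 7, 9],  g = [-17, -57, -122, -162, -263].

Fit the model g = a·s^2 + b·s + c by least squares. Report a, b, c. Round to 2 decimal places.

a = -3.01, b = -2.04, c = -0.87

Sums needed: Σs^2·s^2 = 10530, Σs^2·s = 1360, Σs^2 = 186, Σs·s = 186, Σs = 28, Σ1 = 5.
Moment sums: Σs^2·g = -34613, Σs·g = -4495, Σg = -621.
Normal equations: [[10530, 1360, 186]; [1360, 186, 28]; [186, 28, 5]]·[a, b, c]ᵀ = [-34613, -4495, -621]ᵀ.
Inverting the 3×3 Gram matrix, [a, b, c]ᵀ = [-30511/10142, -20677/10142, -4418/5071]ᵀ.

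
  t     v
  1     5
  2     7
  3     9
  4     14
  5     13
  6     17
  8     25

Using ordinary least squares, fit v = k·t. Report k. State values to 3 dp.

The normal system AᵀA·[k]ᵀ = Aᵀv is [[155]]·[k]ᵀ = [469]ᵀ.
Hence k = 469 / 155 ≈ 3.02581.

k = 3.026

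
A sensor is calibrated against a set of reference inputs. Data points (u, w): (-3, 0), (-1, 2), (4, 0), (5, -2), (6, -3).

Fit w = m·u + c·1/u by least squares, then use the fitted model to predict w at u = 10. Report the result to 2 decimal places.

Sums needed: Σu·u = 87, Σu·1/u = 5, Σ1/u·1/u = 4469/3600.
For Xᵀw: Σu·w = -30, Σ1/u·w = -29/10.
Normal equations: [[87, 5]; [5, 4469/3600]]·[m, c]ᵀ = [-30, -29/10]ᵀ.
det = 87·(4469/3600) − 5² = 99601/1200.
m = ((-30)·(4469/3600) − 5·(-29/10))/(99601/1200) = -27290/99601; c = (87·(-29/10) − 5·(-30))/(99601/1200) = -122760/99601.
At u = 10: ŵ = (-27290/99601)·(10) + (-122760/99601)·(1/10) = -285176/99601.

ŵ = -2.86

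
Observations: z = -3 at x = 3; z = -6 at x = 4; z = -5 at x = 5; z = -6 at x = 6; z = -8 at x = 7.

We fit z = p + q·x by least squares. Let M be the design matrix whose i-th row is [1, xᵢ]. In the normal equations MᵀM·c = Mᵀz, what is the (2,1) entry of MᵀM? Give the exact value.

25

Row 2 ↔ basis x, column 1 ↔ basis 1, so (MᵀM)_{2,1} = Σᵢ x = (3)·(1) + (4)·(1) + (5)·(1) + (6)·(1) + (7)·(1) = 25.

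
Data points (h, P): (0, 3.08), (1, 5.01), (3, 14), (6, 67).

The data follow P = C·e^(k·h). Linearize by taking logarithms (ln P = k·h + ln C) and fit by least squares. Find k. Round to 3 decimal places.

With ln Pᵢ as the transformed response and hᵢ as the regressor:
Σh = 10.0000, Σ(h)² = 46.0000, Σln P = 9.5801, Σh·ln P = 34.7568.
Equations: 46.0000·k + 10.0000·ln C = 34.7568;  10.0000·k + 4·ln C = 9.5801.
Slope k = (n·Σh·ln P − Σh·Σln P)/(n·Σ(h)² − (Σh)²) = (4·34.7568 − 10.0000·9.5801)/84.0000 = 0.51459; ln C = (Σln P − k·Σh)/n = 1.10854.

k = 0.515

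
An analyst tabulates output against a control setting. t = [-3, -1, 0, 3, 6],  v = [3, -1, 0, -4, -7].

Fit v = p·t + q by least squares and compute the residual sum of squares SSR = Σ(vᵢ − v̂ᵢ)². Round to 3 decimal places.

The normal equations are: 55·p + 5·q = -62;  5·p + 5·q = -9.
Determinant 55·5 − 5² = 250.
p = ((-62)·5 − 5·(-9))/250 = -53/50; q = (55·(-9) − 5·(-62))/250 = -37/50.
Residuals: 14/25, -33/25, 37/50, -2/25, 1/10; SSR = 131/50.

SSR = 2.620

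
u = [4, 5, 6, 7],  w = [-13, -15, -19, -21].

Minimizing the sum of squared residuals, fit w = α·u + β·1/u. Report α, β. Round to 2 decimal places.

α = -2.95, β = -4.19

Sums needed: Σu·u = 126, Σu·1/u = 4, Σ1/u·1/u = 26581/176400.
For Aᵀw: Σu·w = -388, Σ1/u·w = -149/12.
So AᵀA·[α, β]ᵀ = Aᵀw: [[126, 4]; [4, 26581/176400]]·[α, β]ᵀ = [-388, -149/12]ᵀ.
Δ = 126·(26581/176400) − 4² = 4181/1400.
α = ((-388)·(26581/176400) − 4·(-149/12))/(4181/1400) = -776114/263403; β = (126·(-149/12) − 4·(-388))/(4181/1400) = -17500/4181.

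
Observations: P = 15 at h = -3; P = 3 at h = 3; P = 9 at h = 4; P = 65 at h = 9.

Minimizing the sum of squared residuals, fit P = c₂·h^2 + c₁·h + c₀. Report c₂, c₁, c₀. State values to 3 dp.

c₂ = 1.017, c₁ = -1.929, c₀ = 0.034

Normal-equation sums: Σh^2·h^2 = 6979, Σh^2·h = 793, Σh^2 = 115, Σh·h = 115, Σh = 13, Σ1 = 4.
For XᵀP: Σh^2·P = 5571, Σh·P = 585, ΣP = 92.
Normal equations: [[6979, 793, 115]; [793, 115, 13]; [115, 13, 4]]·[c₂, c₁, c₀]ᵀ = [5571, 585, 92]ᵀ.
Solving the 3×3 system (Gaussian elimination) gives c₂ = 3443/3386, c₁ = -19591/10158, c₀ = 173/5079.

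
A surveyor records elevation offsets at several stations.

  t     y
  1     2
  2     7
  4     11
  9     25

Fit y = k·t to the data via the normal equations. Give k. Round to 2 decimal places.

k = 2.79

Forming XᵀX = [[102]] and Xᵀy = [285]ᵀ gives XᵀX·[k]ᵀ = Xᵀy.
k = 285/102 = 2.79412.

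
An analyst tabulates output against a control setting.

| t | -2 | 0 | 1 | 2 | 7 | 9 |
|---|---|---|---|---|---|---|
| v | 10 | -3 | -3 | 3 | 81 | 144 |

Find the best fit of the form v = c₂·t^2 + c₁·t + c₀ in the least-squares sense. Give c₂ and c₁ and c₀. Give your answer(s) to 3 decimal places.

c₂ = 2.038, c₁ = -2.150, c₀ = -2.449

Forming XᵀX = [[8995, 1073, 139]; [1073, 139, 17]; [139, 17, 6]] and Xᵀv = [15682, 1846, 232]ᵀ gives XᵀX·[c₂, c₁, c₀]ᵀ = Xᵀv.
Solving the 3×3 system (Gaussian elimination) gives c₂ = 9671/4746, c₁ = -51017/23730, c₀ = -9686/3955.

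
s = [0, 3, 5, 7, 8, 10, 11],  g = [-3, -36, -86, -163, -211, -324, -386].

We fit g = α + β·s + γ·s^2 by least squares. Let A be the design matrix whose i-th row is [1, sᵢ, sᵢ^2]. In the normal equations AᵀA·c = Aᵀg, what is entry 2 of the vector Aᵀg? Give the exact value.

-10853

Entry 2 ↔ basis s, so (Aᵀg)_{2} = Σᵢ (s)·gᵢ = (0)·(-3) + (3)·(-36) + (5)·(-86) + (7)·(-163) + (8)·(-211) + (10)·(-324) + (11)·(-386) = -10853.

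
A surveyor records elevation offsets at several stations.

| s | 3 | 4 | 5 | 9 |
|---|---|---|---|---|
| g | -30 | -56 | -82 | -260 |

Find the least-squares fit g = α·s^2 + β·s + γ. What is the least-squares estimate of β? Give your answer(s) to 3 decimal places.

Compute the Gram sums: Σs^2·s^2 = 7523, Σs^2·s = 945, Σs^2 = 131, Σs·s = 131, Σs = 21, Σ1 = 4.
Moment sums: Σs^2·g = -24276, Σs·g = -3064, Σg = -428.
MᵀM·[α, β, γ]ᵀ = Mᵀg becomes [[7523, 945, 131]; [945, 131, 21]; [131, 21, 4]]·[α, β, γ]ᵀ = [-24276, -3064, -428]ᵀ.
Solving the 3×3 system (Gaussian elimination) gives α = -2701/902, β = -2029/902, γ = 118/41.

β = -2.249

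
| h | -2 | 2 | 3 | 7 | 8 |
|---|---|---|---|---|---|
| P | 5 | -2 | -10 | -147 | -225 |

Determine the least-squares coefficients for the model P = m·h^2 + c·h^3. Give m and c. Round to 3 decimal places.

m = 0.417, c = -0.490

Sums needed: Σh^2·h^2 = 6610, Σh^2·h^3 = 49818, Σh^3·h^3 = 380650.
For XᵀP: Σh^2·P = -21681, Σh^3·P = -165947.
So XᵀX·[m, c]ᵀ = XᵀP: [[6610, 49818]; [49818, 380650]]·[m, c]ᵀ = [-21681, -165947]ᵀ.
det = 6610·380650 − 49818² = 34263376.
m = ((-21681)·380650 − 49818·(-165947))/34263376 = 155163/372428; c = (6610·(-165947) − 49818·(-21681))/34263376 = -4201403/8565844.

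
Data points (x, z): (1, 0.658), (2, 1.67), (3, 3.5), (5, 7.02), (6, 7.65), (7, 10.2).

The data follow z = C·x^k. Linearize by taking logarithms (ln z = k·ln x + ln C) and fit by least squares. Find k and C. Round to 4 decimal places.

Taking logs, ln z = k·ln x + ln C, so regress ln z on ln x.
XᵀX = [[11.2747, 7.1389]; [7.1389, 6]], rhs = [13.0330, 7.6529]ᵀ  (here Σln x = 7.1389, Σ(ln x)² = 11.2747, Σln z = 7.6529, Σln x·ln z = 13.0330).
Solving (det = 16.6845): k = 1.41240, ln C = -0.40501, so C = exp(-0.40501) = 0.66697.

k = 1.4124, C = 0.6670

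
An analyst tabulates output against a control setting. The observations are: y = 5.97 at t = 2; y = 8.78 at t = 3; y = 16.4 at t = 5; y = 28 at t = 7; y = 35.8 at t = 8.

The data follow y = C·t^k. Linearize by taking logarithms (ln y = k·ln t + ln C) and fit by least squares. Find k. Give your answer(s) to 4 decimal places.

With ln yᵢ as the transformed response and ln tᵢ as the regressor:
AᵀA = [[12.3883, 7.4265]; [7.4265, 5]], rhs = [22.0515, 13.6667]ᵀ  (here Σln t = 7.4265, Σ(ln t)² = 12.3883, Σln y = 13.6667, Σln t·ln y = 22.0515).
Slope k = (n·Σln t·ln y − Σln t·Σln y)/(n·Σ(ln t)² − (Σln t)²) = (5·22.0515 − 7.4265·13.6667)/6.7880 = 1.29074; ln C = (Σln y − k·Σln t)/n = 0.81618.

k = 1.2907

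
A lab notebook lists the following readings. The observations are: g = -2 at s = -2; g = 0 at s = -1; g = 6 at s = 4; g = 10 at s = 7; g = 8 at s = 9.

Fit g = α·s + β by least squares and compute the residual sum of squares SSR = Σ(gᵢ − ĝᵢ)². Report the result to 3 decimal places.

The normal system MᵀM·[α, β]ᵀ = Mᵀg is [[151, 17]; [17, 5]]·[α, β]ᵀ = [170, 22]ᵀ.
det = 151·5 − 17² = 466.
α = (170·5 − 17·22)/466 = 238/233; β = (151·22 − 17·170)/466 = 216/233.
Residuals: -206/233, 22/233, 230/233, 448/233, -494/233; SSR = 2320/233.

SSR = 9.957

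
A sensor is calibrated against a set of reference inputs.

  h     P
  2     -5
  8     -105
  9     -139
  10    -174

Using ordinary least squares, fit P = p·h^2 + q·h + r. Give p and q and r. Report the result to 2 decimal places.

p = -2.20, q = 5.27, r = -6.69

MᵀM·[p, q, r]ᵀ = MᵀP reads: 20673·p + 2249·q + 249·r = -35399;  2249·p + 249·q + 29·r = -3841;  249·p + 29·q + 4·r = -423.
(Σh^2·h^2 = 20673, Σh^2·h = 2249, Σh^2 = 249, Σh·h = 249, Σh = 29, Σ1 = 4, Σh^2·P = -35399, Σh·P = -3841, ΣP = -423.)
Inverting the 3×3 Gram matrix, [p, q, r]ᵀ = [-3113/1412, 37181/7060, -11809/1765]ᵀ.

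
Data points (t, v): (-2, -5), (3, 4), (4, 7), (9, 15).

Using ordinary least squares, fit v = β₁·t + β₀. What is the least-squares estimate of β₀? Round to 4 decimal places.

β₀ = -1.1475

The normal system MᵀM·[β₁, β₀]ᵀ = Mᵀv is [[110, 14]; [14, 4]]·[β₁, β₀]ᵀ = [185, 21]ᵀ.
Eliminating β₀: 4·(row 1) − 14·(row 2) gives 244·β₁ = 4·185 − 14·21 = 446, so β₁ = 223/122.
Then β₀ = (21 − 14·(223/122))/4 = -70/61.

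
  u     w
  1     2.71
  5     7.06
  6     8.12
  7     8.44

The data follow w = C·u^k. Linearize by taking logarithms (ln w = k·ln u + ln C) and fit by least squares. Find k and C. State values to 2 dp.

Taking logs, ln w = k·ln u + ln C, so regress ln w on ln u.
Σln u = 5.3471, Σ(ln u)² = 9.5873, Σln w = 7.1787, Σln u·ln w = 11.0487.
Normal system: [[9.5873, 5.3471]; [5.3471, 4]]·[k, ln C]ᵀ = [11.0487, 7.1787]ᵀ.
Solving (det = 9.7575): k = 0.59538, ln C = 0.99878, so C = exp(0.99878) = 2.71498.

k = 0.60, C = 2.71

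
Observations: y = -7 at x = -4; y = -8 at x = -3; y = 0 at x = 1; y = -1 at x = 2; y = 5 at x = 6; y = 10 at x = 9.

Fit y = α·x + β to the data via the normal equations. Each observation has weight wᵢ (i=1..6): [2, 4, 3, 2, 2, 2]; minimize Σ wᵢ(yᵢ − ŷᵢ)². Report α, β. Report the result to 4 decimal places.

α = 1.3904, β = -2.7758

From the data, Σwᵢ·x·x = 313, Σwᵢ·x = 17, Σwᵢ·1 = 15.
For AᵀWy: Σwᵢ·x·y = 388, Σwᵢ·y = -18.
Normal equations: [[313, 17]; [17, 15]]·[α, β]ᵀ = [388, -18]ᵀ.
Determinant 313·15 − 17² = 4406.
α = (388·15 − 17·(-18))/4406 = 3063/2203; β = (313·(-18) − 17·388)/4406 = -6115/2203.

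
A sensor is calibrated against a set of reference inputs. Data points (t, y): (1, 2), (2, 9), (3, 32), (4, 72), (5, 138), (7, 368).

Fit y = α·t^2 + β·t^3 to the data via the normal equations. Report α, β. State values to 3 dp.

α = 0.510, β = 1.000

Forming MᵀM = [[3380, 21232]; [21232, 138164]] and Mᵀy = [22960, 149020]ᵀ gives MᵀM·[α, β]ᵀ = Mᵀy.
Δ = 3380·138164 − 21232² = 16196496.
α = (22960·138164 − 21232·149020)/16196496 = 515800/1012281; β = (3380·149020 − 21232·22960)/16196496 = 1012555/1012281.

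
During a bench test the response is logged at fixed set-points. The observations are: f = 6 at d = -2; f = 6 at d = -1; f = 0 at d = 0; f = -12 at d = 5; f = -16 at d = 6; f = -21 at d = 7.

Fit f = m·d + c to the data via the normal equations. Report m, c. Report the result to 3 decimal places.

m = -2.948, c = 1.204

With design matrix A, AᵀA = [[115, 15]; [15, 6]] and Aᵀf = [-321, -37]ᵀ.
Δ = 115·6 − 15² = 465.
m = ((-321)·6 − 15·(-37))/465 = -457/155; c = (115·(-37) − 15·(-321))/465 = 112/93.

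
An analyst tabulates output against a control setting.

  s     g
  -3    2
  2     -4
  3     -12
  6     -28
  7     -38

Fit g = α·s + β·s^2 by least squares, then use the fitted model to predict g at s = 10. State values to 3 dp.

Compute the Gram sums: Σs·s = 107, Σs·s^2 = 567, Σs^2·s^2 = 3875.
And Σs·g = -484, Σs^2·g = -2976.
Normal equations: [[107, 567]; [567, 3875]]·[α, β]ᵀ = [-484, -2976]ᵀ.
Eliminating β: 3875·(row 1) − 567·(row 2) gives 93136·α = 3875·(-484) − 567·(-2976) = -188108, so α = -47027/23284.
Then β = ((-2976) − 567·(-47027/23284))/3875 = -11001/23284.
At s = 10: ĝ = (-47027/23284)·(10) + (-11001/23284)·(100) = -785185/11642.

ĝ = -67.444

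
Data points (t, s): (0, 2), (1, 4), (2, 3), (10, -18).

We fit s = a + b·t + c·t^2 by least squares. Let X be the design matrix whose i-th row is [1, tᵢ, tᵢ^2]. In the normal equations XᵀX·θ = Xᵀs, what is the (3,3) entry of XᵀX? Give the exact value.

10017

Row 3 ↔ basis t^2, column 3 ↔ basis t^2, so (XᵀX)_{3,3} = Σᵢ (t^2)·(t^2) = (0)·(0) + (1)·(1) + (4)·(4) + (100)·(100) = 10017.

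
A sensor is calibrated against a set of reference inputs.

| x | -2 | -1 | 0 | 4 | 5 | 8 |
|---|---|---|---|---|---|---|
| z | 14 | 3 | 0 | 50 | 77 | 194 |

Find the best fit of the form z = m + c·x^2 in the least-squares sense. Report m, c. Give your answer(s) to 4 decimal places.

Forming AᵀA = [[6, 110]; [110, 4994]] and Aᵀz = [338, 15200]ᵀ gives AᵀA·[m, c]ᵀ = Aᵀz.
Eliminating c: 4994·(row 1) − 110·(row 2) gives 17864·m = 4994·338 − 110·15200 = 15972, so m = 363/406.
Then c = (15200 − 110·(363/406))/4994 = 13505/4466.

m = 0.8941, c = 3.0240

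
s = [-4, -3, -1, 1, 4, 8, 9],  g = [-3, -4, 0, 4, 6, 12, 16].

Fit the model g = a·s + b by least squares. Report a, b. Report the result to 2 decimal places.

a = 1.44, b = 1.55

Entries of AᵀA: Σs·s = 188, Σs = 14, Σ1 = 7.
Right-hand side: Σs·g = 292, Σg = 31.
So AᵀA·[a, b]ᵀ = Aᵀg: [[188, 14]; [14, 7]]·[a, b]ᵀ = [292, 31]ᵀ.
Determinant 188·7 − 14² = 1120.
a = (292·7 − 14·31)/1120 = 23/16; b = (188·31 − 14·292)/1120 = 87/56.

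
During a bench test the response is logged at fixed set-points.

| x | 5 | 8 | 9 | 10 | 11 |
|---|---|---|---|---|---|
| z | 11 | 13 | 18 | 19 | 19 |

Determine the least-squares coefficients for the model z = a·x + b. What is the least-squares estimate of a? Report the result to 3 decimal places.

From the data, Σx·x = 391, Σx = 43, Σ1 = 5.
For Mᵀz: Σx·z = 720, Σz = 80.
Determinant 391·5 − 43² = 106.
a = (720·5 − 43·80)/106 = 80/53; b = (391·80 − 43·720)/106 = 160/53.

a = 1.509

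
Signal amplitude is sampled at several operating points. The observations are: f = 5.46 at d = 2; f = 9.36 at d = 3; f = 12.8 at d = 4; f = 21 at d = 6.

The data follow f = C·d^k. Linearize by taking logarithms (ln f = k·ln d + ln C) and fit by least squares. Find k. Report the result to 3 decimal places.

Taking logs, ln f = k·ln d + ln C, so regress ln f on ln d.
Σln d = 4.9698, Σ(ln d)² = 6.8196, Σln f = 9.5279, Σln d·ln f = 12.6229.
Normal system: [[6.8196, 4.9698]; [4.9698, 4]]·[k, ln C]ᵀ = [12.6229, 9.5279]ᵀ.
Solving (det = 2.5794): k = 1.21729, ln C = 0.86953.

k = 1.217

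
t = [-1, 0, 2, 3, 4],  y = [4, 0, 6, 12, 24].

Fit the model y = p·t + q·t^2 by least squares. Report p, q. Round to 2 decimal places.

MᵀM·[p, q]ᵀ = Mᵀy reads: 30·p + 98·q = 140;  98·p + 354·q = 520.
Eliminating q: 354·(row 1) − 98·(row 2) gives 1016·p = 354·140 − 98·520 = -1400, so p = -175/127.
Then q = (520 − 98·(-175/127))/354 = 235/127.

p = -1.38, q = 1.85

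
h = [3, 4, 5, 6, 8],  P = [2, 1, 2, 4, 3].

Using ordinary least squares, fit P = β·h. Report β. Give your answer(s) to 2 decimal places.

β = 0.45

Sums needed: Σh·h = 150.
And Σh·P = 68.
Normal equations: [[150]]·[β]ᵀ = [68]ᵀ.
Hence β = 68 / 150 ≈ 0.453333.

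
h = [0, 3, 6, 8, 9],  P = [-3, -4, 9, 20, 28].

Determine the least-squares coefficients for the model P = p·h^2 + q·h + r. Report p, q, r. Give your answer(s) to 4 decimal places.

p = 0.5547, q = -1.4805, r = -3.3800

Sums needed: Σh^2·h^2 = 12034, Σh^2·h = 1484, Σh^2 = 190, Σh·h = 190, Σh = 26, Σ1 = 5.
And Σh^2·P = 3836, Σh·P = 454, ΣP = 50.
XᵀX·[p, q, r]ᵀ = XᵀP becomes [[12034, 1484, 190]; [1484, 190, 26]; [190, 26, 5]]·[p, q, r]ᵀ = [3836, 454, 50]ᵀ.
Solving the 3×3 system (Gaussian elimination) gives p = 4112/7413, q = -10975/7413, r = -8352/2471.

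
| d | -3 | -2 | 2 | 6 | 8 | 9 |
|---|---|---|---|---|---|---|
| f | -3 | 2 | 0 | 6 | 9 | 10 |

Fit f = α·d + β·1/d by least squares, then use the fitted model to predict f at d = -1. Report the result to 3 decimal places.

f̂ = 4.803

Sums needed: Σd·d = 198, Σd·1/d = 6, Σ1/d·1/d = 3457/5184.
Right-hand side: Σd·f = 203, Σ1/d·f = 233/72.
Normal equations: [[198, 6]; [6, 3457/5184]]·[α, β]ᵀ = [203, 233/72]ᵀ.
Determinant 198·(3457/5184) − 6² = 27659/288.
α = (203·(3457/5184) − 6·(233/72))/(27659/288) = 601115/497862; β = (198·(233/72) − 6·203)/(27659/288) = -166248/27659.
At d = -1: f̂ = (601115/497862)·(-1) + (-166248/27659)·(-1) = 2391349/497862.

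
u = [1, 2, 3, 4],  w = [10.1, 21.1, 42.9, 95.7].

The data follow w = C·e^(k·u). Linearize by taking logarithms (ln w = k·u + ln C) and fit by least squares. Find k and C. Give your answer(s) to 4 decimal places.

k = 0.7456, C = 4.7425

Taking logs, ln w = k·u + ln C, so regress ln w on u.
AᵀA = [[30.0000, 10.0000]; [10.0000, 4]], rhs = [37.9326, 13.6819]ᵀ  (here Σu = 10.0000, Σ(u)² = 30.0000, Σln w = 13.6819, Σu·ln w = 37.9326).
Solving (det = 20.0000): k = 0.74556, ln C = 1.55656, so C = exp(1.55656) = 4.74249.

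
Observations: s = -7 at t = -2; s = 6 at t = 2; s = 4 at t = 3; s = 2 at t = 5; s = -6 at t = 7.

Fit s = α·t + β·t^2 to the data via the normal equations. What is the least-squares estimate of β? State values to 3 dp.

From the data, Σt·t = 91, Σt·t^2 = 495, Σt^2·t^2 = 3139.
Right-hand side: Σt·s = 6, Σt^2·s = -212.
Determinant 91·3139 − 495² = 40624.
α = (6·3139 − 495·(-212))/40624 = 61887/20312; β = (91·(-212) − 495·6)/40624 = -11131/20312.

β = -0.548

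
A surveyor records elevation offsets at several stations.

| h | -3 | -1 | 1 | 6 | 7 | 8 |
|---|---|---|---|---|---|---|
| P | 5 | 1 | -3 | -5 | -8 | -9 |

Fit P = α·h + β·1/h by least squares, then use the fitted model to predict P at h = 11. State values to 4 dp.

P̂ = -11.8174

Sums needed: Σh·h = 160, Σh·1/h = 6, Σ1/h·1/h = 61385/28224.
Moment sums: Σh·P = -177, Σ1/h·P = -491/56.
Normal equations: [[160, 6]; [6, 61385/28224]]·[α, β]ᵀ = [-177, -491/56]ᵀ.
Eliminating β: (61385/28224)·(row 1) − 6·(row 2) gives (275173/882)·α = (61385/28224)·(-177) − 6·(-491/56) = -3126787/9408, so α = -9380361/8805536.
Then β = ((-491/56) − 6·(-9380361/8805536))/(61385/28224) = -300636/275173.
At h = 11: P̂ = (-9380361/8805536)·(11) + (-300636/275173)·(1/11) = -1144644033/96860896.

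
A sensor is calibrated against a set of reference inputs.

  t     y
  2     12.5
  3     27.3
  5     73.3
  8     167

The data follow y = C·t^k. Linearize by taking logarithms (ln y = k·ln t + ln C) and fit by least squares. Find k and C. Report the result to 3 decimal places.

k = 1.876, C = 3.457

Let Y = ln y. Fitting Y = k·ln t + ln C by least squares:
Σln t = 5.4806, Σ(ln t)² = 8.6018, Σln y = 15.2452, Σln t·ln y = 22.9381.
Normal system: [[8.6018, 5.4806]; [5.4806, 4]]·[k, ln C]ᵀ = [22.9381, 15.2452]ᵀ.
Δ = 8.6018·4 − (5.4806)² = 4.3697; k = (22.9381·4 − 5.4806·15.2452)/4.3697 = 1.87636, ln C = (8.6018·15.2452 − 5.4806·22.9381)/4.3697 = 1.24038, so C = exp(1.24038) = 3.45694.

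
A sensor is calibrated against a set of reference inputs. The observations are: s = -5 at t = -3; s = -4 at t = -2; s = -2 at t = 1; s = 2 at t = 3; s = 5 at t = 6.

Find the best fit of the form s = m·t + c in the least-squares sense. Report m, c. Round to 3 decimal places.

From the data, Σt·t = 59, Σt = 5, Σ1 = 5.
Moment sums: Σt·s = 57, Σs = -4.
det = 59·5 − 5² = 270.
m = (57·5 − 5·(-4))/270 = 61/54; c = (59·(-4) − 5·57)/270 = -521/270.

m = 1.130, c = -1.930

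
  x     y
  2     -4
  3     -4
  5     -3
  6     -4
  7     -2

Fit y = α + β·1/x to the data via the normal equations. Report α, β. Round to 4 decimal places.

Normal-equation sums: Σ1 = 5, Σ1/x = 47/35, Σ1/x·1/x = 9907/22050.
And Σy = -17, Σ1/x·y = -171/35.
Normal equations: [[5, 47/35]; [47/35, 9907/22050]]·[α, β]ᵀ = [-17, -171/35]ᵀ.
Determinant 5·(9907/22050) − (47/35)² = 9773/22050.
α = ((-17)·(9907/22050) − (47/35)·(-171/35))/(9773/22050) = -23753/9773; β = (5·(-171/35) − (47/35)·(-17))/(9773/22050) = -35280/9773.

α = -2.4305, β = -3.6099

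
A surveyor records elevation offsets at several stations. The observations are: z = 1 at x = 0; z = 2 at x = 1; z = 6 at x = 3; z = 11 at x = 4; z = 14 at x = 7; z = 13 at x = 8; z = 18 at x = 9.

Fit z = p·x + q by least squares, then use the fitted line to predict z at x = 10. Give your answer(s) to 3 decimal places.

ẑ = 18.922

Compute the Gram sums: Σx·x = 220, Σx = 32, Σ1 = 7.
Right-hand side: Σx·z = 428, Σz = 65.
MᵀM·[p, q]ᵀ = Mᵀz becomes [[220, 32]; [32, 7]]·[p, q]ᵀ = [428, 65]ᵀ.
Eliminating q: 7·(row 1) − 32·(row 2) gives 516·p = 7·428 − 32·65 = 916, so p = 229/129.
Then q = (65 − 32·(229/129))/7 = 151/129.
At x = 10: ẑ = (229/129)·(10) + (151/129)·(1) = 2441/129.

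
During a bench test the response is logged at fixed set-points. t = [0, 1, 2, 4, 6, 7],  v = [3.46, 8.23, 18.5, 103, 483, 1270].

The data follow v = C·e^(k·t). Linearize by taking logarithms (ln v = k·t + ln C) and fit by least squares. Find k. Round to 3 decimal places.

k = 0.835

Linearized form: ln v = k·t + ln C. From the 6 transformed points,
XᵀX = [[106.0000, 20.0000]; [20.0000, 6]], rhs = [113.5897, 24.2283]ᵀ  (here Σt = 20.0000, Σ(t)² = 106.0000, Σln v = 24.2283, Σt·ln v = 113.5897).
Δ = 106.0000·6 − (20.0000)² = 236.0000; k = (113.5897·6 − 20.0000·24.2283)/236.0000 = 0.83463, ln C = (106.0000·24.2283 − 20.0000·113.5897)/236.0000 = 1.25597.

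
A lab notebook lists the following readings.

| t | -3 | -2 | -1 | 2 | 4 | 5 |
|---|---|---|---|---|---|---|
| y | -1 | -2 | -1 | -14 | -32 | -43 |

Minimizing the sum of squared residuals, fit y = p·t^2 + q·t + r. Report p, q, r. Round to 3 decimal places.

p = -0.879, q = -3.413, r = -4.009

Compute the Gram sums: Σt^2·t^2 = 995, Σt^2·t = 161, Σt^2 = 59, Σt·t = 59, Σt = 5, Σ1 = 6.
And Σt^2·y = -1661, Σt·y = -363, Σy = -93.
Normal equations: [[995, 161, 59]; [161, 59, 5]; [59, 5, 6]]·[p, q, r]ᵀ = [-1661, -363, -93]ᵀ.
Inverting the 3×3 Gram matrix, [p, q, r]ᵀ = [-13507/15360, -52427/15360, -5131/1280]ᵀ.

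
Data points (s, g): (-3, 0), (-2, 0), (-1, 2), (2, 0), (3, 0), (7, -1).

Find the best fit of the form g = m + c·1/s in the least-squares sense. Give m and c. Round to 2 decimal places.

Sums needed: Σ1 = 6, Σ1/s = -6/7, Σ1/s·1/s = 1537/882.
For Aᵀg: Σg = 1, Σ1/s·g = -15/7.
So AᵀA·[m, c]ᵀ = Aᵀg: [[6, -6/7]; [-6/7, 1537/882]]·[m, c]ᵀ = [1, -15/7]ᵀ.
Δ = 6·(1537/882) − (-6/7)² = 1429/147.
m = (1·(1537/882) − (-6/7)·(-15/7))/(1429/147) = -83/8574; c = (6·(-15/7) − (-6/7)·1)/(1429/147) = -1764/1429.

m = -0.01, c = -1.23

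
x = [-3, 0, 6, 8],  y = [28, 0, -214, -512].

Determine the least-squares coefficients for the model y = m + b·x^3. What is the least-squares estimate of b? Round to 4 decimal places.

Forming MᵀM = [[4, 701]; [701, 309529]] and Mᵀy = [-698, -309124]ᵀ gives MᵀM·[m, b]ᵀ = Mᵀy.
Eliminating b: 309529·(row 1) − 701·(row 2) gives 746715·m = 309529·(-698) − 701·(-309124) = 644682, so m = 214894/248905.
Then b = ((-309124) − 701·(214894/248905))/309529 = -249066/248905.

b = -1.0006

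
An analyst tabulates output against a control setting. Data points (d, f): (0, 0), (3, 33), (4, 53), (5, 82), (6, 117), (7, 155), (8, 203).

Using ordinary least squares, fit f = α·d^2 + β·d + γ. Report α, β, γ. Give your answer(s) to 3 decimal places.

α = 2.954, β = 1.618, γ = 0.258

From the data, Σd^2·d^2 = 8755, Σd^2·d = 1287, Σd^2 = 199, Σd·d = 199, Σd = 33, Σ1 = 7.
Right-hand side: Σd^2·f = 27994, Σd·f = 4132, Σf = 643.
XᵀX·[α, β, γ]ᵀ = Xᵀf becomes [[8755, 1287, 199]; [1287, 199, 33]; [199, 33, 7]]·[α, β, γ]ᵀ = [27994, 4132, 643]ᵀ.
Row-reducing yields α = 44207/14966, β = 24209/14966, γ = 276/1069.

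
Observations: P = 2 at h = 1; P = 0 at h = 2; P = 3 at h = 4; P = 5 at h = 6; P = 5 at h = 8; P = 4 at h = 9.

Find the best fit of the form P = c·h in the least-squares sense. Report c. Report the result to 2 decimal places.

c = 0.59

The normal system XᵀX·[c]ᵀ = XᵀP is [[202]]·[c]ᵀ = [120]ᵀ.
Hence c = 120 / 202 ≈ 0.594059.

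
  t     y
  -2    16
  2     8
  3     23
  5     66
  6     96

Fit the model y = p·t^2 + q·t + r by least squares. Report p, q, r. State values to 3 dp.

p = 2.942, q = -1.711, r = 0.689

With design matrix A, AᵀA = [[2034, 368, 78]; [368, 78, 14]; [78, 14, 5]] and Aᵀy = [5409, 959, 209]ᵀ.
Solving the 3×3 system (Gaussian elimination) gives p = 68613/23318, q = -39903/23318, r = 8029/11659.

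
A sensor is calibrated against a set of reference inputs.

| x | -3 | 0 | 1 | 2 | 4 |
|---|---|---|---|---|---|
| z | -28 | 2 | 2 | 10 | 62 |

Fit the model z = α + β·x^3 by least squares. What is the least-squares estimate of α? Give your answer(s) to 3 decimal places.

α = 0.611

Sums needed: Σ1 = 5, Σx^3 = 46, Σx^3·x^3 = 4890.
Moment sums: Σz = 48, Σx^3·z = 4806.
So MᵀM·[α, β]ᵀ = Mᵀz: [[5, 46]; [46, 4890]]·[α, β]ᵀ = [48, 4806]ᵀ.
det = 5·4890 − 46² = 22334.
α = (48·4890 − 46·4806)/22334 = 6822/11167; β = (5·4806 − 46·48)/22334 = 10911/11167.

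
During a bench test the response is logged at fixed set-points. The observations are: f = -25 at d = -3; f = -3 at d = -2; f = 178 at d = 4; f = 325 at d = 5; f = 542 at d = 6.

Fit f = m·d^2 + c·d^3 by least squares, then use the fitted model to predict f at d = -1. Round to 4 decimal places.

f̂ = 1.1761

Forming AᵀA = [[2274, 11650]; [11650, 67170]] and Aᵀf = [30248, 169788]ᵀ gives AᵀA·[m, c]ᵀ = Aᵀf.
Eliminating c: 67170·(row 1) − 11650·(row 2) gives 17022080·m = 67170·30248 − 11650·169788 = 53727960, so m = 1343199/425552.
Then c = (169788 − 11650·(1343199/425552))/67170 = 4213589/2127760.
At d = -1: f̂ = (1343199/425552)·(1) + (4213589/2127760)·(-1) = 1251203/1063880.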